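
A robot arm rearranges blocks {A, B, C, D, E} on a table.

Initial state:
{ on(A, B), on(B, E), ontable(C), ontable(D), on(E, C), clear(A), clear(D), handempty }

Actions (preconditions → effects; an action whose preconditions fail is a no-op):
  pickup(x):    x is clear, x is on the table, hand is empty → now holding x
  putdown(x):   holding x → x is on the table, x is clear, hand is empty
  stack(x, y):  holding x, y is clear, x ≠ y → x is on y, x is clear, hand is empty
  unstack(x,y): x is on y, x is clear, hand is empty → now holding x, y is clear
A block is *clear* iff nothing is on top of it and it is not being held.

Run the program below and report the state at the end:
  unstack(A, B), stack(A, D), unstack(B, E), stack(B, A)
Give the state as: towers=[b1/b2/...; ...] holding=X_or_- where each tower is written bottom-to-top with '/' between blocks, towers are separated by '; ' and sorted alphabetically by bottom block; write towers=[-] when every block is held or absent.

towers=[C/E; D/A/B] holding=-

step 1 (unstack(A, B)): towers=[C/E/B; D] holding=A
step 2 (stack(A, D)): towers=[C/E/B; D/A] holding=-
step 3 (unstack(B, E)): towers=[C/E; D/A] holding=B
step 4 (stack(B, A)): towers=[C/E; D/A/B] holding=-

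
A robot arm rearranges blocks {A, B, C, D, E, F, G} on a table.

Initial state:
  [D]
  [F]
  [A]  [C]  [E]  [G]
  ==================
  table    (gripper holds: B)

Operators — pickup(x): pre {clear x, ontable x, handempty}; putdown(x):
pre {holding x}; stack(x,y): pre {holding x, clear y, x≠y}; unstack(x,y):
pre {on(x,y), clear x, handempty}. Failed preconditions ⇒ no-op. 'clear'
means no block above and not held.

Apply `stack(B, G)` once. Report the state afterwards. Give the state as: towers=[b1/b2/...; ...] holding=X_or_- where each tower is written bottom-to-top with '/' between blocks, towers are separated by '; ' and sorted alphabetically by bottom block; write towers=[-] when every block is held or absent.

towers=[A/F/D; C; E; G/B] holding=-

before: towers=[A/F/D; C; E; G] holding=B
pre[stack(B, G)]: holding(B) yes, clear(G) yes, B≠G yes
all met → apply stack(B, G)
after:  towers=[A/F/D; C; E; G/B] holding=-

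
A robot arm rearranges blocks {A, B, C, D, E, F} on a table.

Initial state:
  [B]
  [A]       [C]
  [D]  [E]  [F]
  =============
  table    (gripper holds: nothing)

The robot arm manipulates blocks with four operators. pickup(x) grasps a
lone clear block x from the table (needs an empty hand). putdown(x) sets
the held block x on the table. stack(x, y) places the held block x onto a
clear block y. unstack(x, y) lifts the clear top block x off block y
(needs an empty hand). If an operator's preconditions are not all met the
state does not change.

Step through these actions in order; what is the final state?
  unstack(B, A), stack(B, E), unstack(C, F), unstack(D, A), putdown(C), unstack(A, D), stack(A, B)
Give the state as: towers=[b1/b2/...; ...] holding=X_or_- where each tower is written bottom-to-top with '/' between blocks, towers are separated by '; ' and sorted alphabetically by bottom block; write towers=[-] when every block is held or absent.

step 1 (unstack(B, A)): towers=[D/A; E; F/C] holding=B
step 2 (stack(B, E)): towers=[D/A; E/B; F/C] holding=-
step 3 (unstack(C, F)): towers=[D/A; E/B; F] holding=C
step 4 (unstack(D, A)) [no-op]: towers=[D/A; E/B; F] holding=C
step 5 (putdown(C)): towers=[C; D/A; E/B; F] holding=-
step 6 (unstack(A, D)): towers=[C; D; E/B; F] holding=A
step 7 (stack(A, B)): towers=[C; D; E/B/A; F] holding=-

towers=[C; D; E/B/A; F] holding=-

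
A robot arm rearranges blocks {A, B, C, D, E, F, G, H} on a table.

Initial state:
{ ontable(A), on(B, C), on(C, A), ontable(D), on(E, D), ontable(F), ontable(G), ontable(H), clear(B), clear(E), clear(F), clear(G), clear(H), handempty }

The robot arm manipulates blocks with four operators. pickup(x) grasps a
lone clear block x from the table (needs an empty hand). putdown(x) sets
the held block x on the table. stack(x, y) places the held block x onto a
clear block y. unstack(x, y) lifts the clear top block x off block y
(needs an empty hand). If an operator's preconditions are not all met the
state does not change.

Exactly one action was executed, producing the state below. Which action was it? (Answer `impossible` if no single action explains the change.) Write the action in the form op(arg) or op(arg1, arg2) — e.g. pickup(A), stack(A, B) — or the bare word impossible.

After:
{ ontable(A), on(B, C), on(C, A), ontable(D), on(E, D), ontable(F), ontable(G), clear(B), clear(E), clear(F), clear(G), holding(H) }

pickup(H)

target: towers=[A/C/B; D/E; F; G] holding=H
         pickup(G) → towers=[A/C/B; D/E; F; H] holding=G
     unstack(E, D) → towers=[A/C/B; D; F; G; H] holding=E
         pickup(H) → towers=[A/C/B; D/E; F; G] holding=H  ← match
     unstack(B, C) → towers=[A/C; D/E; F; G; H] holding=B
         pickup(F) → towers=[A/C/B; D/E; G; H] holding=F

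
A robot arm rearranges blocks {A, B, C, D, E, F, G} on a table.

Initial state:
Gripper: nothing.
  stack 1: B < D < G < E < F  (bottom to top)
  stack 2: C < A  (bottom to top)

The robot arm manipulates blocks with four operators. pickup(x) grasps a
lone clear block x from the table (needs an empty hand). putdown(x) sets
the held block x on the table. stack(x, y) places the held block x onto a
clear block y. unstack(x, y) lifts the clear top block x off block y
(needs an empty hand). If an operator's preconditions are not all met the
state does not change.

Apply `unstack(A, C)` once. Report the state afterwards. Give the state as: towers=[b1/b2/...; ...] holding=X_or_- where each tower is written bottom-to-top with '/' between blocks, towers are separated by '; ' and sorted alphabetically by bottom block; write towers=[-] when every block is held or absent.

towers=[B/D/G/E/F; C] holding=A

before: towers=[B/D/G/E/F; C/A] holding=-
pre[unstack(A, C)]: on(A,C) yes, clear(A) yes, handempty yes
all met → apply unstack(A, C)
after:  towers=[B/D/G/E/F; C] holding=A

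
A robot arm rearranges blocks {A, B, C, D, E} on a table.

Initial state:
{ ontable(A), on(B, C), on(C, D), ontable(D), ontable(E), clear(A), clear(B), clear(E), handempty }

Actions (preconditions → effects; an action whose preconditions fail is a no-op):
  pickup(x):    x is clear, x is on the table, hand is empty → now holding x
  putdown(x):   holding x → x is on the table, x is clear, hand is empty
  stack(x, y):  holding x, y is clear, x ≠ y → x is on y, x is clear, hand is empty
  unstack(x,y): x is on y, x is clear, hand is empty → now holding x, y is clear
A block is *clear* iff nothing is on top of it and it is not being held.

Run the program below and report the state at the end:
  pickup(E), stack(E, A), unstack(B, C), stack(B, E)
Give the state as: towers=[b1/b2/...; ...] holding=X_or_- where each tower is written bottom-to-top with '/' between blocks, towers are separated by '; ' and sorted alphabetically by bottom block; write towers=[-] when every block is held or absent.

step 1 (pickup(E)): towers=[A; D/C/B] holding=E
step 2 (stack(E, A)): towers=[A/E; D/C/B] holding=-
step 3 (unstack(B, C)): towers=[A/E; D/C] holding=B
step 4 (stack(B, E)): towers=[A/E/B; D/C] holding=-

towers=[A/E/B; D/C] holding=-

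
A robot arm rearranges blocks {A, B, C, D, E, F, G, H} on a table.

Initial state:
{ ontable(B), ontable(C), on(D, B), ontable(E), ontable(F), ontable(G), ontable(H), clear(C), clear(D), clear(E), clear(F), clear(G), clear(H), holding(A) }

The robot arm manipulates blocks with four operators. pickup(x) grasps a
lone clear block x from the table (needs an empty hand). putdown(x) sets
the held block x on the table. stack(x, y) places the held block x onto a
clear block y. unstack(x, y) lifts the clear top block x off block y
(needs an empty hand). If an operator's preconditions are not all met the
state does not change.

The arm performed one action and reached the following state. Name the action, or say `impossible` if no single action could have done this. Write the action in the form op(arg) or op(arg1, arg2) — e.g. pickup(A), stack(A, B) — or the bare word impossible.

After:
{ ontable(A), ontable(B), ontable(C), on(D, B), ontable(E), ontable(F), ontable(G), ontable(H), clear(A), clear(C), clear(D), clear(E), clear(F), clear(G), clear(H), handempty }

target: towers=[A; B/D; C; E; F; G; H] holding=-
        putdown(A) → towers=[A; B/D; C; E; F; G; H] holding=-  ← match
       stack(A, G) → towers=[B/D; C; E; F; G/A; H] holding=-
       stack(A, E) → towers=[B/D; C; E/A; F; G; H] holding=-
       stack(A, H) → towers=[B/D; C; E; F; G; H/A] holding=-
       stack(A, F) → towers=[B/D; C; E; F/A; G; H] holding=-
       stack(A, D) → towers=[B/D/A; C; E; F; G; H] holding=-
       stack(A, C) → towers=[B/D; C/A; E; F; G; H] holding=-

putdown(A)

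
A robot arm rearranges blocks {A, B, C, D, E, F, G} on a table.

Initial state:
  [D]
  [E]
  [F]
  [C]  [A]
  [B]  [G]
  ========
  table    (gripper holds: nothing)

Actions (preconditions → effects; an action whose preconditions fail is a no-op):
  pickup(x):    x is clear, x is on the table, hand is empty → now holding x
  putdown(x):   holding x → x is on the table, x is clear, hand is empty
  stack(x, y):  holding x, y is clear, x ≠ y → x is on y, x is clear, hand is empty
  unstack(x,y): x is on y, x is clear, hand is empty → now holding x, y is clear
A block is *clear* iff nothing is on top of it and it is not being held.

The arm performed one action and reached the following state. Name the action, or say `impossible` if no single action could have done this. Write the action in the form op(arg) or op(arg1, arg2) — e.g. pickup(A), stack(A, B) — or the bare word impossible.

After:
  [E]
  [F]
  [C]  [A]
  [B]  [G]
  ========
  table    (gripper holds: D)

unstack(D, E)

target: towers=[B/C/F/E; G/A] holding=D
     unstack(D, E) → towers=[B/C/F/E; G/A] holding=D  ← match
     unstack(A, G) → towers=[B/C/F/E/D; G] holding=A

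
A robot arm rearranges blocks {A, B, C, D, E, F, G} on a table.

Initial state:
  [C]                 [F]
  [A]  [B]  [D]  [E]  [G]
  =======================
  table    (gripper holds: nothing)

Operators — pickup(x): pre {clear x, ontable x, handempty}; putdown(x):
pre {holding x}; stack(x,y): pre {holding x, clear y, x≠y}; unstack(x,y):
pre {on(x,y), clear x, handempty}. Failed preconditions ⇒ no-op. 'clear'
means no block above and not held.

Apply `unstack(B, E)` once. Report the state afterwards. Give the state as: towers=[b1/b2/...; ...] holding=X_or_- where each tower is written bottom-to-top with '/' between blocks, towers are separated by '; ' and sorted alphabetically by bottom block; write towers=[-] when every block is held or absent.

before: towers=[A/C; B; D; E; G/F] holding=-
pre[unstack(B, E)]: on(B,E) ✗, clear(B) ✓, handempty ✓
on(B,E) unmet → unstack(B, E) is a no-op
after:  towers=[A/C; B; D; E; G/F] holding=-

towers=[A/C; B; D; E; G/F] holding=-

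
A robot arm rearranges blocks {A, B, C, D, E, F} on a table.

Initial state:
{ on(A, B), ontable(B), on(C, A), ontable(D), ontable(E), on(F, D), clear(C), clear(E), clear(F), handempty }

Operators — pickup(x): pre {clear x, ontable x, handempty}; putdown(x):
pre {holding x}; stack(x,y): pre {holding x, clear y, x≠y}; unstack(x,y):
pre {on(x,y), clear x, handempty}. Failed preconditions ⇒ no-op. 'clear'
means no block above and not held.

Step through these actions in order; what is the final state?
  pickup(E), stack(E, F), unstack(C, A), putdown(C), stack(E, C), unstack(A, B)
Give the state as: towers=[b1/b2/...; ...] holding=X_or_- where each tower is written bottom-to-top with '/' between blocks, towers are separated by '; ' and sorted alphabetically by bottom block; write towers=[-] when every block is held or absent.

towers=[B; C; D/F/E] holding=A

step 1 (pickup(E)): towers=[B/A/C; D/F] holding=E
step 2 (stack(E, F)): towers=[B/A/C; D/F/E] holding=-
step 3 (unstack(C, A)): towers=[B/A; D/F/E] holding=C
step 4 (putdown(C)): towers=[B/A; C; D/F/E] holding=-
step 5 (stack(E, C)) [no-op]: towers=[B/A; C; D/F/E] holding=-
step 6 (unstack(A, B)): towers=[B; C; D/F/E] holding=A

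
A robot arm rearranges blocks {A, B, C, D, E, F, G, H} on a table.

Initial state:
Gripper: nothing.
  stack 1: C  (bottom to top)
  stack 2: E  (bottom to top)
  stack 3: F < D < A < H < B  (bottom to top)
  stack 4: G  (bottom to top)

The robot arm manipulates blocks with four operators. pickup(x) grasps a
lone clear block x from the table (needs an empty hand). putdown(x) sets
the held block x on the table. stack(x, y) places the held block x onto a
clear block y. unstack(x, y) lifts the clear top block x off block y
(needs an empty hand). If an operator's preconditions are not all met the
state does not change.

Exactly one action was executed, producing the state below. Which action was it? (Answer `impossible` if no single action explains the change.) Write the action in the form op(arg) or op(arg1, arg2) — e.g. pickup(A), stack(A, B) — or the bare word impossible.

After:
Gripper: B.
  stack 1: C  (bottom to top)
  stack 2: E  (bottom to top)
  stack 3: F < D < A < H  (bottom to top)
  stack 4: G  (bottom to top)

unstack(B, H)

target: towers=[C; E; F/D/A/H; G] holding=B
         pickup(G) → towers=[C; E; F/D/A/H/B] holding=G
         pickup(E) → towers=[C; F/D/A/H/B; G] holding=E
     unstack(B, H) → towers=[C; E; F/D/A/H; G] holding=B  ← match
         pickup(C) → towers=[E; F/D/A/H/B; G] holding=C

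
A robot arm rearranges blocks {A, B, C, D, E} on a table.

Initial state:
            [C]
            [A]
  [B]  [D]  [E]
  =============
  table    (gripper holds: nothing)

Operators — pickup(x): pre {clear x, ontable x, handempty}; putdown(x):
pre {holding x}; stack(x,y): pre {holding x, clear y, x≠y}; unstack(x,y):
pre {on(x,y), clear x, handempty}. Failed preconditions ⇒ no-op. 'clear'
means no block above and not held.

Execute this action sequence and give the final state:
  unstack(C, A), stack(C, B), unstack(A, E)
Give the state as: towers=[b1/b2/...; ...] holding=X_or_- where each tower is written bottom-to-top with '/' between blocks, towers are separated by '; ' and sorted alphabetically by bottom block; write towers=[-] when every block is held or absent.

step 1 (unstack(C, A)): towers=[B; D; E/A] holding=C
step 2 (stack(C, B)): towers=[B/C; D; E/A] holding=-
step 3 (unstack(A, E)): towers=[B/C; D; E] holding=A

towers=[B/C; D; E] holding=A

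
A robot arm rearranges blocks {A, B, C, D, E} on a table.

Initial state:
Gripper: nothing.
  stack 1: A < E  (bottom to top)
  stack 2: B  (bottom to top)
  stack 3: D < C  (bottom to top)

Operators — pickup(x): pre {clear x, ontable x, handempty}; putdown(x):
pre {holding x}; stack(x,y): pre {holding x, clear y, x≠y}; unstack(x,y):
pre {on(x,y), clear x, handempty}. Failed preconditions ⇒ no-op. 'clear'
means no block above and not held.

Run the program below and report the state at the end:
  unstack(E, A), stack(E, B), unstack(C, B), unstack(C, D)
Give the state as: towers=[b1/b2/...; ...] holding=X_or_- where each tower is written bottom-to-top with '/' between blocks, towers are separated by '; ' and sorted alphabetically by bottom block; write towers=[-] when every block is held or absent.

step 1 (unstack(E, A)): towers=[A; B; D/C] holding=E
step 2 (stack(E, B)): towers=[A; B/E; D/C] holding=-
step 3 (unstack(C, B)) [no-op]: towers=[A; B/E; D/C] holding=-
step 4 (unstack(C, D)): towers=[A; B/E; D] holding=C

towers=[A; B/E; D] holding=C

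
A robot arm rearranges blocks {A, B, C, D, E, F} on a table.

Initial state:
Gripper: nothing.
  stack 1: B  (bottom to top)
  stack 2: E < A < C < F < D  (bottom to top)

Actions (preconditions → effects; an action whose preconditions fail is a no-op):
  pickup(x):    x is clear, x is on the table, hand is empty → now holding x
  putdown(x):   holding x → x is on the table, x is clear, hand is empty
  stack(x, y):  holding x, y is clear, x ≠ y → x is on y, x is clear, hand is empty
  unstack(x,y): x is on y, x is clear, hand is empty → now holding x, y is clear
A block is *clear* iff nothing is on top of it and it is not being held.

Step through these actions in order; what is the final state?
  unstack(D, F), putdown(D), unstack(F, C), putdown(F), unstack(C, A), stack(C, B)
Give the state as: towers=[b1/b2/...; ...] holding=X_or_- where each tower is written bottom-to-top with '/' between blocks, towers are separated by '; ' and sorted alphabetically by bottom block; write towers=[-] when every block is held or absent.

towers=[B/C; D; E/A; F] holding=-

step 1 (unstack(D, F)): towers=[B; E/A/C/F] holding=D
step 2 (putdown(D)): towers=[B; D; E/A/C/F] holding=-
step 3 (unstack(F, C)): towers=[B; D; E/A/C] holding=F
step 4 (putdown(F)): towers=[B; D; E/A/C; F] holding=-
step 5 (unstack(C, A)): towers=[B; D; E/A; F] holding=C
step 6 (stack(C, B)): towers=[B/C; D; E/A; F] holding=-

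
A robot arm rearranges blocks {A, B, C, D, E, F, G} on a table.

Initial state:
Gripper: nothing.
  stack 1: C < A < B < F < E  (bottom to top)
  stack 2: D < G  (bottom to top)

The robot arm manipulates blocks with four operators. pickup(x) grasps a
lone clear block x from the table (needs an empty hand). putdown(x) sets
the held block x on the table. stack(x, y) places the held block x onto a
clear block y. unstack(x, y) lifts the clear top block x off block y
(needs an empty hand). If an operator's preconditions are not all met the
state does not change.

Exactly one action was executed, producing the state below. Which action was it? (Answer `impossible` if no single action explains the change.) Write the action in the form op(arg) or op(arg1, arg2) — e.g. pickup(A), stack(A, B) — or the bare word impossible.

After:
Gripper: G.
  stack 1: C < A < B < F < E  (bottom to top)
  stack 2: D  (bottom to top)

target: towers=[C/A/B/F/E; D] holding=G
     unstack(G, D) → towers=[C/A/B/F/E; D] holding=G  ← match
     unstack(E, F) → towers=[C/A/B/F; D/G] holding=E

unstack(G, D)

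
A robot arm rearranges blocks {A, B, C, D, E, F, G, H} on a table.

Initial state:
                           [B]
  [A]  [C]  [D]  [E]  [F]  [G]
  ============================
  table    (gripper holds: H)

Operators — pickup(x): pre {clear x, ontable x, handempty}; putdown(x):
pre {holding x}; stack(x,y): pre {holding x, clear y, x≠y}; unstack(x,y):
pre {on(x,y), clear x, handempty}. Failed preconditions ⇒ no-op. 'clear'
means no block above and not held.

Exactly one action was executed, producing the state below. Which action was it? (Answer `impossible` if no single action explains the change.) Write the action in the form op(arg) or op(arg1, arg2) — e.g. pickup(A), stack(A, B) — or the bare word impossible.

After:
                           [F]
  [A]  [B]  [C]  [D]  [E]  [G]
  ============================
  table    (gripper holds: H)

target: towers=[A; B; C; D; E; G/F] holding=H
        putdown(H) → towers=[A; C; D; E; F; G/B; H] holding=-
       stack(H, A) → towers=[A/H; C; D; E; F; G/B] holding=-
       stack(H, E) → towers=[A; C; D; E/H; F; G/B] holding=-
       stack(H, B) → towers=[A; C; D; E; F; G/B/H] holding=-
       stack(H, F) → towers=[A; C; D; E; F/H; G/B] holding=-
       stack(H, D) → towers=[A; C; D/H; E; F; G/B] holding=-
       stack(H, C) → towers=[A; C/H; D; E; F; G/B] holding=-
none of the 7 applicable actions match → impossible

impossible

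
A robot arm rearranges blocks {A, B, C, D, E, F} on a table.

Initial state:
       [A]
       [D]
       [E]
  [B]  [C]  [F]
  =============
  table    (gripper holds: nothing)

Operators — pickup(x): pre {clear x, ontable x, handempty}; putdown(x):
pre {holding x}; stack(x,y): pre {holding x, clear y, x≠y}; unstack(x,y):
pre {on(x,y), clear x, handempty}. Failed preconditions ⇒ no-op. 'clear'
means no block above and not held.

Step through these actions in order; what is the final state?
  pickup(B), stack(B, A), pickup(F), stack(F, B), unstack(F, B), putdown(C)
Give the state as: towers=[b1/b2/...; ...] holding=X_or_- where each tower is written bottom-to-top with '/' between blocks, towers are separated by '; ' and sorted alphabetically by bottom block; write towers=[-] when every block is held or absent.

step 1 (pickup(B)): towers=[C/E/D/A; F] holding=B
step 2 (stack(B, A)): towers=[C/E/D/A/B; F] holding=-
step 3 (pickup(F)): towers=[C/E/D/A/B] holding=F
step 4 (stack(F, B)): towers=[C/E/D/A/B/F] holding=-
step 5 (unstack(F, B)): towers=[C/E/D/A/B] holding=F
step 6 (putdown(C)) [no-op]: towers=[C/E/D/A/B] holding=F

towers=[C/E/D/A/B] holding=F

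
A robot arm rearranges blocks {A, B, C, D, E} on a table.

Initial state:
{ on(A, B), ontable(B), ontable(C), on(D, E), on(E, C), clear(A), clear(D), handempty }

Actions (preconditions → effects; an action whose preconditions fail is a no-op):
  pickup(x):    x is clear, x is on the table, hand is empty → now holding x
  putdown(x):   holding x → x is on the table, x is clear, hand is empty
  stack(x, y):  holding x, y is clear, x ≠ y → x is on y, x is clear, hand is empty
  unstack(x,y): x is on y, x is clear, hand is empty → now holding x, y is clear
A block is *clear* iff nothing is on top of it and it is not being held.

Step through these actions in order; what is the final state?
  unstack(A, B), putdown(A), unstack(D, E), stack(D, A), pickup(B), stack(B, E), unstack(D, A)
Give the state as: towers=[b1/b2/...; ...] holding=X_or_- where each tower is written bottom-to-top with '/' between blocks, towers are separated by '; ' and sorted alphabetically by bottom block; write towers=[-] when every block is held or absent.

towers=[A; C/E/B] holding=D

step 1 (unstack(A, B)): towers=[B; C/E/D] holding=A
step 2 (putdown(A)): towers=[A; B; C/E/D] holding=-
step 3 (unstack(D, E)): towers=[A; B; C/E] holding=D
step 4 (stack(D, A)): towers=[A/D; B; C/E] holding=-
step 5 (pickup(B)): towers=[A/D; C/E] holding=B
step 6 (stack(B, E)): towers=[A/D; C/E/B] holding=-
step 7 (unstack(D, A)): towers=[A; C/E/B] holding=D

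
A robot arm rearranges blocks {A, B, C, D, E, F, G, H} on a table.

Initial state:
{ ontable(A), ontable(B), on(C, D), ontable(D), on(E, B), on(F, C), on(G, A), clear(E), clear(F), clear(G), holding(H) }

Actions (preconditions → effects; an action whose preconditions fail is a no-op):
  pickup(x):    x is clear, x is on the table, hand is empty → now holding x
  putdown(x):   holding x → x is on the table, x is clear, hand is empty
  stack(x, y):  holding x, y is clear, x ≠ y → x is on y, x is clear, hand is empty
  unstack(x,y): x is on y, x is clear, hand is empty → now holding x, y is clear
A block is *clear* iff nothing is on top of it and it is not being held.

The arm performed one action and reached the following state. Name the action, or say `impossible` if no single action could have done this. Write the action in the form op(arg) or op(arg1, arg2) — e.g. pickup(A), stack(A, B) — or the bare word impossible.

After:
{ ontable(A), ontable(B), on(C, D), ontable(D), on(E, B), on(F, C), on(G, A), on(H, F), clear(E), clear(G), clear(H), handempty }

stack(H, F)

target: towers=[A/G; B/E; D/C/F/H] holding=-
        putdown(H) → towers=[A/G; B/E; D/C/F; H] holding=-
       stack(H, G) → towers=[A/G/H; B/E; D/C/F] holding=-
       stack(H, E) → towers=[A/G; B/E/H; D/C/F] holding=-
       stack(H, F) → towers=[A/G; B/E; D/C/F/H] holding=-  ← match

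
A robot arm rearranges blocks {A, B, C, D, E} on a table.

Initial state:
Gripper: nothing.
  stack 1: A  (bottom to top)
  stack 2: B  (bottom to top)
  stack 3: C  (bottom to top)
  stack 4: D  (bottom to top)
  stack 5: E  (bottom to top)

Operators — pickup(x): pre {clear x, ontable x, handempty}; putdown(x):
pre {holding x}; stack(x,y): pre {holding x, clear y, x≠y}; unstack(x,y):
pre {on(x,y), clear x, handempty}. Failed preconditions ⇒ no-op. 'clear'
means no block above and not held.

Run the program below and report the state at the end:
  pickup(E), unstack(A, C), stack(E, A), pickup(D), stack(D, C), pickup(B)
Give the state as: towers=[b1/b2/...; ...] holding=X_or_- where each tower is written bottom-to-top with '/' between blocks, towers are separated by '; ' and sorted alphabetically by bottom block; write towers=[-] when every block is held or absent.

towers=[A/E; C/D] holding=B

step 1 (pickup(E)): towers=[A; B; C; D] holding=E
step 2 (unstack(A, C)) [no-op]: towers=[A; B; C; D] holding=E
step 3 (stack(E, A)): towers=[A/E; B; C; D] holding=-
step 4 (pickup(D)): towers=[A/E; B; C] holding=D
step 5 (stack(D, C)): towers=[A/E; B; C/D] holding=-
step 6 (pickup(B)): towers=[A/E; C/D] holding=B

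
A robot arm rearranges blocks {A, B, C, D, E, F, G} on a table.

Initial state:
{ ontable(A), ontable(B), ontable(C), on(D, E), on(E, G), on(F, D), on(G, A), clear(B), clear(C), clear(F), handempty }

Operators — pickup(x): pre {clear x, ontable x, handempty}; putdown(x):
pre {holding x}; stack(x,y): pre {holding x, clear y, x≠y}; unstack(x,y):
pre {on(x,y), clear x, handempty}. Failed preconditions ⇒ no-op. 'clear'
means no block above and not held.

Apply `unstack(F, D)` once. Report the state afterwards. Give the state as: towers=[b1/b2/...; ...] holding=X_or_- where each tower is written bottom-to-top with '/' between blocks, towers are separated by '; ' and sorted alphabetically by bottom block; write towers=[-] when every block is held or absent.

before: towers=[A/G/E/D/F; B; C] holding=-
pre[unstack(F, D)]: on(F,D) ✓, clear(F) ✓, handempty ✓
all met → apply unstack(F, D)
after:  towers=[A/G/E/D; B; C] holding=F

towers=[A/G/E/D; B; C] holding=F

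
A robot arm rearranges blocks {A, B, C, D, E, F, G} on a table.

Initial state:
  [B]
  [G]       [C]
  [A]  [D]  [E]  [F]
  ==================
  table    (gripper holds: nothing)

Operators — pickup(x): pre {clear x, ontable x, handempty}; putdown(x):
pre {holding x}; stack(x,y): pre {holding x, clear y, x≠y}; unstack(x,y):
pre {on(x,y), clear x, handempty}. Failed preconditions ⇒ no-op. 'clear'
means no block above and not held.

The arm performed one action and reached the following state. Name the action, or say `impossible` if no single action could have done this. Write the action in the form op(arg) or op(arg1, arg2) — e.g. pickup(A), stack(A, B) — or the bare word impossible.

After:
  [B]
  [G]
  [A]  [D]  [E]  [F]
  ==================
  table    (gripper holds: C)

unstack(C, E)

target: towers=[A/G/B; D; E; F] holding=C
     unstack(B, G) → towers=[A/G; D; E/C; F] holding=B
         pickup(F) → towers=[A/G/B; D; E/C] holding=F
         pickup(D) → towers=[A/G/B; E/C; F] holding=D
     unstack(C, E) → towers=[A/G/B; D; E; F] holding=C  ← match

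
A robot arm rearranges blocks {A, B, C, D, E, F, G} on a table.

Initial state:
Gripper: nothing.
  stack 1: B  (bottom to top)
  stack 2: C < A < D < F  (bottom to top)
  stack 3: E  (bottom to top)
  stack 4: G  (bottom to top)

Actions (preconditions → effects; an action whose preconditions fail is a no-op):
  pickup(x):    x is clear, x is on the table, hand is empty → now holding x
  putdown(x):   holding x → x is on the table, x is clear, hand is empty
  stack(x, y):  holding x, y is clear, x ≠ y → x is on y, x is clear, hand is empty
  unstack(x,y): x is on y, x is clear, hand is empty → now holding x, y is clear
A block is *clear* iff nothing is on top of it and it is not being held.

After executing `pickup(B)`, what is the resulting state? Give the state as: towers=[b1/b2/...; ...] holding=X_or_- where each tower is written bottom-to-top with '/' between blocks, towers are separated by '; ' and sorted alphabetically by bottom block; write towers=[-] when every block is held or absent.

towers=[C/A/D/F; E; G] holding=B

before: towers=[B; C/A/D/F; E; G] holding=-
pre[pickup(B)]: clear(B) yes, ontable(B) yes, handempty yes
all met → apply pickup(B)
after:  towers=[C/A/D/F; E; G] holding=B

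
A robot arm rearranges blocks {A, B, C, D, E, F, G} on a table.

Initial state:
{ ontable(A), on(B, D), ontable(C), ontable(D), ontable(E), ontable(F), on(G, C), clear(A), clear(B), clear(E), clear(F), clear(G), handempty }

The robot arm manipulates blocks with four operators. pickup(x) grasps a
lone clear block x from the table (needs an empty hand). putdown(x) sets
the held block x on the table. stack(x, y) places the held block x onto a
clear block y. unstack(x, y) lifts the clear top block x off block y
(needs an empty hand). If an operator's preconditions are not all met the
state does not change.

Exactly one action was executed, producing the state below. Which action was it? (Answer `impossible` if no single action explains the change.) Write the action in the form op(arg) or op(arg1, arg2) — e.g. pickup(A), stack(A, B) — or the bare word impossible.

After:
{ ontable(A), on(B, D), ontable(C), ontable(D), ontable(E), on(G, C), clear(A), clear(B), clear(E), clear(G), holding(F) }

target: towers=[A; C/G; D/B; E] holding=F
     unstack(B, D) → towers=[A; C/G; D; E; F] holding=B
         pickup(F) → towers=[A; C/G; D/B; E] holding=F  ← match
     unstack(G, C) → towers=[A; C; D/B; E; F] holding=G
         pickup(A) → towers=[C/G; D/B; E; F] holding=A
         pickup(E) → towers=[A; C/G; D/B; F] holding=E

pickup(F)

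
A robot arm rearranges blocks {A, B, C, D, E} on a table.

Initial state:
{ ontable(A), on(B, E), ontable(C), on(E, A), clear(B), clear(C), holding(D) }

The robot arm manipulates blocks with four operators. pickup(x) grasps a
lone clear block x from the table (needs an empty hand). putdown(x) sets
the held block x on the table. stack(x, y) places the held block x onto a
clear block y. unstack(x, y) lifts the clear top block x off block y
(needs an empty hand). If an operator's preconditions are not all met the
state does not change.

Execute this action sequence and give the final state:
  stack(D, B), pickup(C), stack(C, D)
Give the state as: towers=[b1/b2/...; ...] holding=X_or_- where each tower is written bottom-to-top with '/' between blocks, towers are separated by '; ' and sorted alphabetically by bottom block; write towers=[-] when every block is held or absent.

towers=[A/E/B/D/C] holding=-

step 1 (stack(D, B)): towers=[A/E/B/D; C] holding=-
step 2 (pickup(C)): towers=[A/E/B/D] holding=C
step 3 (stack(C, D)): towers=[A/E/B/D/C] holding=-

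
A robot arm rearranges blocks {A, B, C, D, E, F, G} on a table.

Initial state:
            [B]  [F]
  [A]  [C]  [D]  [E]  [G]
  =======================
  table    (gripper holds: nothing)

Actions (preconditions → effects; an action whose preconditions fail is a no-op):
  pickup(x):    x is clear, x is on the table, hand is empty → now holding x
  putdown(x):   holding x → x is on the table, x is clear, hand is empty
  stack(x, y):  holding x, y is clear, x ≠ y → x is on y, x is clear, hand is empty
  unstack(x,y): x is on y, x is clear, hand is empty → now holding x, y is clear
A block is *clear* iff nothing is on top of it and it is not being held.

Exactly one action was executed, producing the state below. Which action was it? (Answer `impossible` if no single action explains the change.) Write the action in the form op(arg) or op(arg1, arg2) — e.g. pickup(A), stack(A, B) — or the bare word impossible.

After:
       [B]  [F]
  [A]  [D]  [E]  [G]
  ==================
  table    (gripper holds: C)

target: towers=[A; D/B; E/F; G] holding=C
     unstack(B, D) → towers=[A; C; D; E/F; G] holding=B
     unstack(F, E) → towers=[A; C; D/B; E; G] holding=F
         pickup(G) → towers=[A; C; D/B; E/F] holding=G
         pickup(A) → towers=[C; D/B; E/F; G] holding=A
         pickup(C) → towers=[A; D/B; E/F; G] holding=C  ← match

pickup(C)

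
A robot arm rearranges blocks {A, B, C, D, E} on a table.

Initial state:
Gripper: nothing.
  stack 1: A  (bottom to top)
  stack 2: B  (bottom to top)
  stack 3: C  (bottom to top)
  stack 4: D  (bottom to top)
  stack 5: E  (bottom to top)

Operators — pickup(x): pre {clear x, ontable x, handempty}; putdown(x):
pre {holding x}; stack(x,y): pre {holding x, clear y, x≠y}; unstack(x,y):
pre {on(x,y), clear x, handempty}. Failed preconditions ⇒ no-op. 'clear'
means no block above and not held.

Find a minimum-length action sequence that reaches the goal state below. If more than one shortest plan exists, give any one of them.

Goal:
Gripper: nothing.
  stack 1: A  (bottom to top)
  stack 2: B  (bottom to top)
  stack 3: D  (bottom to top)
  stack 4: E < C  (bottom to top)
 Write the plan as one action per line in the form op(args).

pickup(C)
stack(C, E)

step 1 (pickup(C)): towers=[A; B; D; E] holding=C
step 2 (stack(C, E)): towers=[A; B; D; E/C] holding=-
goal check: towers=[A; B; D; E/C] holding=- — reached (length 2, optimal by BFS)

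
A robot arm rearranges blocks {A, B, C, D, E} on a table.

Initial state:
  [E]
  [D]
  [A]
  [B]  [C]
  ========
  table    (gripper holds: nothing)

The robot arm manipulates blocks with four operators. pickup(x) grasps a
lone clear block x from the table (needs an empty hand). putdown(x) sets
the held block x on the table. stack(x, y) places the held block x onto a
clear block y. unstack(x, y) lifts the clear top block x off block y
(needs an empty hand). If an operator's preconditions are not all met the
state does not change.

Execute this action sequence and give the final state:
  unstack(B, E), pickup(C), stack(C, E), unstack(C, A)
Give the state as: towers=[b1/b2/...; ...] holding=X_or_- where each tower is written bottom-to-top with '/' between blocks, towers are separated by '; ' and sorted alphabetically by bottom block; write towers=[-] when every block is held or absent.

towers=[B/A/D/E/C] holding=-

step 1 (unstack(B, E)) [no-op]: towers=[B/A/D/E; C] holding=-
step 2 (pickup(C)): towers=[B/A/D/E] holding=C
step 3 (stack(C, E)): towers=[B/A/D/E/C] holding=-
step 4 (unstack(C, A)) [no-op]: towers=[B/A/D/E/C] holding=-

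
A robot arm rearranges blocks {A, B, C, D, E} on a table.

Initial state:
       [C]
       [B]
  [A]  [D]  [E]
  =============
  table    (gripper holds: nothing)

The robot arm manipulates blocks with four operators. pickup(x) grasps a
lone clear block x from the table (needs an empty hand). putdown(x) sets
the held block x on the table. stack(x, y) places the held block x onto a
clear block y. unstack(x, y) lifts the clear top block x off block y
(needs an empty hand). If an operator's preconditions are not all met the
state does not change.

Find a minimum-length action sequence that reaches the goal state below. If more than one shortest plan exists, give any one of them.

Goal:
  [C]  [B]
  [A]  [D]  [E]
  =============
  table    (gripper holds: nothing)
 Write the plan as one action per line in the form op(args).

step 1 (unstack(C, B)): towers=[A; D/B; E] holding=C
step 2 (stack(C, A)): towers=[A/C; D/B; E] holding=-
goal check: towers=[A/C; D/B; E] holding=- — reached (length 2, optimal by BFS)

unstack(C, B)
stack(C, A)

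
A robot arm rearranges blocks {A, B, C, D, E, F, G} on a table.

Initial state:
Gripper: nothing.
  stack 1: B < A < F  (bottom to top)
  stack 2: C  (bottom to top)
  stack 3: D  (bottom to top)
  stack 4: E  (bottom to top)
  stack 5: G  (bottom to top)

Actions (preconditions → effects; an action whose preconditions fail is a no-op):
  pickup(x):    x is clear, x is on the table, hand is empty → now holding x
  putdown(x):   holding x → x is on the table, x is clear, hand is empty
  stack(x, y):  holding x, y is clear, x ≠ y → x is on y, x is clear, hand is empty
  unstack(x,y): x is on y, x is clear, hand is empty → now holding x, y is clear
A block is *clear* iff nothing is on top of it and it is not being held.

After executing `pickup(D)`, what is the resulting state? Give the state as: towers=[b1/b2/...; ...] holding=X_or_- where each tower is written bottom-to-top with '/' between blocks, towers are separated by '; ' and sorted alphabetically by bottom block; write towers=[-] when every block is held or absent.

before: towers=[B/A/F; C; D; E; G] holding=-
pre[pickup(D)]: clear(D) yes, ontable(D) yes, handempty yes
all met → apply pickup(D)
after:  towers=[B/A/F; C; E; G] holding=D

towers=[B/A/F; C; E; G] holding=D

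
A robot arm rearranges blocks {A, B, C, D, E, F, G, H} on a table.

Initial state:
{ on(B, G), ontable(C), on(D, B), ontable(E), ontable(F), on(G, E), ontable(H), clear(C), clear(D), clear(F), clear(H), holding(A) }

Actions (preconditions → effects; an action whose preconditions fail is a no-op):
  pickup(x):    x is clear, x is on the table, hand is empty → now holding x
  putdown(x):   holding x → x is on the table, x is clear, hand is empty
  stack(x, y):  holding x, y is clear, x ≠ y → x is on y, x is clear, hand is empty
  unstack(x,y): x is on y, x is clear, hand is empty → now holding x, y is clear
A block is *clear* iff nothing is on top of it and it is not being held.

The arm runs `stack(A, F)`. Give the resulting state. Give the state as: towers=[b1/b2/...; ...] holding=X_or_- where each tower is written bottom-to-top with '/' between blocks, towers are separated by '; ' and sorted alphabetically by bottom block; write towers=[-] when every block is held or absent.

before: towers=[C; E/G/B/D; F; H] holding=A
pre[stack(A, F)]: holding(A) ✓, clear(F) ✓, A≠F ✓
all met → apply stack(A, F)
after:  towers=[C; E/G/B/D; F/A; H] holding=-

towers=[C; E/G/B/D; F/A; H] holding=-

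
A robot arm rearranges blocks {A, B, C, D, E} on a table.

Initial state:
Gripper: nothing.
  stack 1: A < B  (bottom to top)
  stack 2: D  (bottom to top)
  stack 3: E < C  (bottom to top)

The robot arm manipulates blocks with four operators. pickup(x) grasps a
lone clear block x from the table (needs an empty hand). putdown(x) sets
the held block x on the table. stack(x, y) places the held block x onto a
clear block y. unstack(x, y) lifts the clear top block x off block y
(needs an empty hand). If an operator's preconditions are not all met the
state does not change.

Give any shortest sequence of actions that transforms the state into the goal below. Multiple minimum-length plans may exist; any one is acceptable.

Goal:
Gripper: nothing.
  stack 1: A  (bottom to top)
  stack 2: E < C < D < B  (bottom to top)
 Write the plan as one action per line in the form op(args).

step 1 (pickup(D)): towers=[A/B; E/C] holding=D
step 2 (stack(D, C)): towers=[A/B; E/C/D] holding=-
step 3 (unstack(B, A)): towers=[A; E/C/D] holding=B
step 4 (stack(B, D)): towers=[A; E/C/D/B] holding=-
goal check: towers=[A; E/C/D/B] holding=- — reached (length 4, optimal by BFS)

pickup(D)
stack(D, C)
unstack(B, A)
stack(B, D)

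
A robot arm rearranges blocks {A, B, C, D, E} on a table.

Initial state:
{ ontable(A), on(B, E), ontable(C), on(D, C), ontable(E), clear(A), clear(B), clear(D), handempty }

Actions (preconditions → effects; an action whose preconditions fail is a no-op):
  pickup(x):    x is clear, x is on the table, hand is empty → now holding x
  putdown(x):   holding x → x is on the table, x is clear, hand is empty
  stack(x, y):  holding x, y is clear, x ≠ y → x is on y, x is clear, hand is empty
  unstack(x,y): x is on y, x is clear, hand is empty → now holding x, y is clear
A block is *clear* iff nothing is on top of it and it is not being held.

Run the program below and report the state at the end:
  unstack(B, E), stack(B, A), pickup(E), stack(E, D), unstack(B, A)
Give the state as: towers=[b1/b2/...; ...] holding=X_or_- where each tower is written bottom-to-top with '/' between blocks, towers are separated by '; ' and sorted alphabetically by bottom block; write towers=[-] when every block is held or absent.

step 1 (unstack(B, E)): towers=[A; C/D; E] holding=B
step 2 (stack(B, A)): towers=[A/B; C/D; E] holding=-
step 3 (pickup(E)): towers=[A/B; C/D] holding=E
step 4 (stack(E, D)): towers=[A/B; C/D/E] holding=-
step 5 (unstack(B, A)): towers=[A; C/D/E] holding=B

towers=[A; C/D/E] holding=B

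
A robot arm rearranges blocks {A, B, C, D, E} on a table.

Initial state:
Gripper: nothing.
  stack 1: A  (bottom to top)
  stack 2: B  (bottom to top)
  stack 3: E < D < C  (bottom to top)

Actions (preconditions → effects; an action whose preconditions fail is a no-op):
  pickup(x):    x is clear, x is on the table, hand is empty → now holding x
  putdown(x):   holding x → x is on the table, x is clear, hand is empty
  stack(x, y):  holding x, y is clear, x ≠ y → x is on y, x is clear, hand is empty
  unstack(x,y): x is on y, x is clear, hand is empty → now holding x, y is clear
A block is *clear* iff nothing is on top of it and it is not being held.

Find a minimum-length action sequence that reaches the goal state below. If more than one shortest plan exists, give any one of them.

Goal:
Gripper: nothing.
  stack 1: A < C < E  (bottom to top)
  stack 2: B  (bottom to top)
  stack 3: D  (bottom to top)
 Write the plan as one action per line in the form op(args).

step 1 (unstack(C, D)): towers=[A; B; E/D] holding=C
step 2 (stack(C, A)): towers=[A/C; B; E/D] holding=-
step 3 (unstack(D, E)): towers=[A/C; B; E] holding=D
step 4 (putdown(D)): towers=[A/C; B; D; E] holding=-
step 5 (pickup(E)): towers=[A/C; B; D] holding=E
step 6 (stack(E, C)): towers=[A/C/E; B; D] holding=-
goal check: towers=[A/C/E; B; D] holding=- — reached (length 6, optimal by BFS)

unstack(C, D)
stack(C, A)
unstack(D, E)
putdown(D)
pickup(E)
stack(E, C)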